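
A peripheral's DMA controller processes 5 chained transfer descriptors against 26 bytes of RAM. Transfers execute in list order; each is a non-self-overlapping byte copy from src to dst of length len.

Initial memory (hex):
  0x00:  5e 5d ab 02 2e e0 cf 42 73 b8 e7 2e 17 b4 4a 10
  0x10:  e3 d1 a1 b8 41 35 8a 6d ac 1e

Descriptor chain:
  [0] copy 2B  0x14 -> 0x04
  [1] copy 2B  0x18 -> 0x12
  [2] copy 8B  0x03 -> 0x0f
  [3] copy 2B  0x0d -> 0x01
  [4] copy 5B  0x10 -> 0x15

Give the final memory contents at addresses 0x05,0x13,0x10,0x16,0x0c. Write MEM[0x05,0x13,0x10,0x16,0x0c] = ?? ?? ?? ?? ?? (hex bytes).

#0 dst[0x04+2] := {0x41,0x35}
#1 dst[0x12+2] := {0xac,0x1e}
#2 dst[0x0f+8] := {0x02,0x41,0x35,0xcf,0x42,0x73,0xb8,0xe7}
#3 dst[0x01+2] := {0xb4,0x4a}
#4 dst[0x15+5] := {0x41,0x35,0xcf,0x42,0x73}
query mem[0x05]=0x35, mem[0x13]=0x42, mem[0x10]=0x41, mem[0x16]=0x35, mem[0x0c]=0x17

MEM[0x05,0x13,0x10,0x16,0x0c] = 35 42 41 35 17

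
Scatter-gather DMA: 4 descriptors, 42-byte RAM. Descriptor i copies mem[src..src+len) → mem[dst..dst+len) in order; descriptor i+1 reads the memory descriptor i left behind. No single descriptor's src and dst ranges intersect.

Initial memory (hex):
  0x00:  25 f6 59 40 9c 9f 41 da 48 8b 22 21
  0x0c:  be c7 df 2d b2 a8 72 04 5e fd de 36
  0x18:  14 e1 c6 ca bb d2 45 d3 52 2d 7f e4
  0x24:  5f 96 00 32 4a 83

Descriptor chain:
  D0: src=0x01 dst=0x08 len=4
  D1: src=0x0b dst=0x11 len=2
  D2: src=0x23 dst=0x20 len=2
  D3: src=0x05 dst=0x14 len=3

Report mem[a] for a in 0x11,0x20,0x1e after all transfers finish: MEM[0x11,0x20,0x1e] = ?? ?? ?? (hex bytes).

MEM[0x11,0x20,0x1e] = 9c e4 45

D0: mem[0x08..0x0b] <- [f6 59 40 9c]
D1: mem[0x11..0x12] <- [9c be]
D2: mem[0x20..0x21] <- [e4 5f]
D3: mem[0x14..0x16] <- [9f 41 da]
query mem[0x11]=0x9c, mem[0x20]=0xe4, mem[0x1e]=0x45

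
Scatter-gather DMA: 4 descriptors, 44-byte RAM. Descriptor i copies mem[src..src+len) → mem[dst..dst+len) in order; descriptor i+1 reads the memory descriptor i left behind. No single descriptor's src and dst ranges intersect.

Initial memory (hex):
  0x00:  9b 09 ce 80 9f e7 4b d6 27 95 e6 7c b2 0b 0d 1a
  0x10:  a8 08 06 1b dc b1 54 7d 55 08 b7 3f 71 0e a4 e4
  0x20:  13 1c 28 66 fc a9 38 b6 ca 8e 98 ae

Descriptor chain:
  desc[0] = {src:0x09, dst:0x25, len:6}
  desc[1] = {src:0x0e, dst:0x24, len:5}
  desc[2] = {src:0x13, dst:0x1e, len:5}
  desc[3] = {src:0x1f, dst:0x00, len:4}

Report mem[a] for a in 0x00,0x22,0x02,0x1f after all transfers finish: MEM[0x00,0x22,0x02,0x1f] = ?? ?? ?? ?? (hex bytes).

MEM[0x00,0x22,0x02,0x1f] = dc 7d 54 dc

[0] 0x09->0x25 len=6 : 95 e6 7c b2 0b 0d
[1] 0x0e->0x24 len=5 : 0d 1a a8 08 06
[2] 0x13->0x1e len=5 : 1b dc b1 54 7d
[3] 0x1f->0x00 len=4 : dc b1 54 7d
query mem[0x00]=0xdc, mem[0x22]=0x7d, mem[0x02]=0x54, mem[0x1f]=0xdc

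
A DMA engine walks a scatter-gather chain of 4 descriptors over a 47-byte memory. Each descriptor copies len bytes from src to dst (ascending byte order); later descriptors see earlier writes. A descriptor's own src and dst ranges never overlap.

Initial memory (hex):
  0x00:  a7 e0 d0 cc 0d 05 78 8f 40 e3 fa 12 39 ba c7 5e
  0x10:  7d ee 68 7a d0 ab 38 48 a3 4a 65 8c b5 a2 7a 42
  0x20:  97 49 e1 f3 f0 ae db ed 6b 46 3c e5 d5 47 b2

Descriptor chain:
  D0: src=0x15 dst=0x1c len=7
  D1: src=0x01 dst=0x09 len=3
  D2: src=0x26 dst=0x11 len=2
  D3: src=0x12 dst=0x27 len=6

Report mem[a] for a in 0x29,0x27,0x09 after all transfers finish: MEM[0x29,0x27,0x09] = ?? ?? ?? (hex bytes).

D0: mem[0x1c..0x22] <- [ab 38 48 a3 4a 65 8c]
D1: mem[0x09..0x0b] <- [e0 d0 cc]
D2: mem[0x11..0x12] <- [db ed]
D3: mem[0x27..0x2c] <- [ed 7a d0 ab 38 48]
query mem[0x29]=0xd0, mem[0x27]=0xed, mem[0x09]=0xe0

MEM[0x29,0x27,0x09] = d0 ed e0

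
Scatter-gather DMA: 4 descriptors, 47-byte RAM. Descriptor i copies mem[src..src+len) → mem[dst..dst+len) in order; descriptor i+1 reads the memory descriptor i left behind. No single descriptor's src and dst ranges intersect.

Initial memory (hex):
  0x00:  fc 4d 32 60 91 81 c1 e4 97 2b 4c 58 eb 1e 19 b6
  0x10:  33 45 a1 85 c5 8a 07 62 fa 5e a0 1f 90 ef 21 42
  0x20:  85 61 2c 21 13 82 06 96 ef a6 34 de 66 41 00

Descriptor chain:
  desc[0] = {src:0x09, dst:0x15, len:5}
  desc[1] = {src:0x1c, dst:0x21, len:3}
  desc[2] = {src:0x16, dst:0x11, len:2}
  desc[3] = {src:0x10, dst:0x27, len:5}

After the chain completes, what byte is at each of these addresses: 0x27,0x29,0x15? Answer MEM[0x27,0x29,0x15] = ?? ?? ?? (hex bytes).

D0: mem[0x15..0x19] <- [2b 4c 58 eb 1e]
D1: mem[0x21..0x23] <- [90 ef 21]
D2: mem[0x11..0x12] <- [4c 58]
D3: mem[0x27..0x2b] <- [33 4c 58 85 c5]
query mem[0x27]=0x33, mem[0x29]=0x58, mem[0x15]=0x2b

MEM[0x27,0x29,0x15] = 33 58 2b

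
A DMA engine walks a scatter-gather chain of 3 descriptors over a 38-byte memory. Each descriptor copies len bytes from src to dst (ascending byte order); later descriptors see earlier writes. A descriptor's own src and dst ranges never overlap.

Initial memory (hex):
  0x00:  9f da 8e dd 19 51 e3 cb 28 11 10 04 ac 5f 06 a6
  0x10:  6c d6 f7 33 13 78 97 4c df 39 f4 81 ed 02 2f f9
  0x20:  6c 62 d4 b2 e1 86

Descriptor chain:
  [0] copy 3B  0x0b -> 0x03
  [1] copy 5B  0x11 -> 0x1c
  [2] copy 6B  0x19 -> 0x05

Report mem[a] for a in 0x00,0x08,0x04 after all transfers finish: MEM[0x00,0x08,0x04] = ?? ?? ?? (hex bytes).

MEM[0x00,0x08,0x04] = 9f d6 ac

  after D0: wrote 3B at 0x03 = 04ac5f
  after D1: wrote 5B at 0x1c = d6f7331378
  after D2: wrote 6B at 0x05 = 39f481d6f733
query mem[0x00]=0x9f, mem[0x08]=0xd6, mem[0x04]=0xac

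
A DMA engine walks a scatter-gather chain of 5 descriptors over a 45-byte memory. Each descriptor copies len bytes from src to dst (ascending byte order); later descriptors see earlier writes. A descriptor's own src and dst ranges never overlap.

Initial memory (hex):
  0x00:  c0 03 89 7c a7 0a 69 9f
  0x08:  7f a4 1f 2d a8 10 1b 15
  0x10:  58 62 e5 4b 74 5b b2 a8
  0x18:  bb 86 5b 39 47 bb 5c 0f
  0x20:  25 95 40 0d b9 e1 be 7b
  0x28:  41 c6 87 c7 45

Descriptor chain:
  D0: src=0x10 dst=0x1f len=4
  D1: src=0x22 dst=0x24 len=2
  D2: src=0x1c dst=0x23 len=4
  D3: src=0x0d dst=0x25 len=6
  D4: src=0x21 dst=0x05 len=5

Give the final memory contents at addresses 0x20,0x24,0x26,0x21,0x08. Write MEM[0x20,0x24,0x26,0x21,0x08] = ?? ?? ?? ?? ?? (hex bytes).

MEM[0x20,0x24,0x26,0x21,0x08] = 62 bb 1b e5 bb

[0] 0x10->0x1f len=4 : 58 62 e5 4b
[1] 0x22->0x24 len=2 : 4b 0d
[2] 0x1c->0x23 len=4 : 47 bb 5c 58
[3] 0x0d->0x25 len=6 : 10 1b 15 58 62 e5
[4] 0x21->0x05 len=5 : e5 4b 47 bb 10
query mem[0x20]=0x62, mem[0x24]=0xbb, mem[0x26]=0x1b, mem[0x21]=0xe5, mem[0x08]=0xbb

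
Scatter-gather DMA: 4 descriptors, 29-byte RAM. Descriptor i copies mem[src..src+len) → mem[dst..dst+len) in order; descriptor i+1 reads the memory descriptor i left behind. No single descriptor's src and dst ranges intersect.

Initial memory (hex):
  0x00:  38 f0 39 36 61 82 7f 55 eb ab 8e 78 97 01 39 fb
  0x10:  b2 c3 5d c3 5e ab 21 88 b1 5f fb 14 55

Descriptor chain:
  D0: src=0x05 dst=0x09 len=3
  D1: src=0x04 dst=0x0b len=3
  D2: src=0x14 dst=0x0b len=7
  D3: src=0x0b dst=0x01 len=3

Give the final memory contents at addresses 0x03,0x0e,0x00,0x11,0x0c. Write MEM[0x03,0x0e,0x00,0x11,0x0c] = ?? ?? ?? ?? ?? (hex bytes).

MEM[0x03,0x0e,0x00,0x11,0x0c] = 21 88 38 fb ab

D0: mem[0x09..0x0b] <- [82 7f 55]
D1: mem[0x0b..0x0d] <- [61 82 7f]
D2: mem[0x0b..0x11] <- [5e ab 21 88 b1 5f fb]
D3: mem[0x01..0x03] <- [5e ab 21]
query mem[0x03]=0x21, mem[0x0e]=0x88, mem[0x00]=0x38, mem[0x11]=0xfb, mem[0x0c]=0xab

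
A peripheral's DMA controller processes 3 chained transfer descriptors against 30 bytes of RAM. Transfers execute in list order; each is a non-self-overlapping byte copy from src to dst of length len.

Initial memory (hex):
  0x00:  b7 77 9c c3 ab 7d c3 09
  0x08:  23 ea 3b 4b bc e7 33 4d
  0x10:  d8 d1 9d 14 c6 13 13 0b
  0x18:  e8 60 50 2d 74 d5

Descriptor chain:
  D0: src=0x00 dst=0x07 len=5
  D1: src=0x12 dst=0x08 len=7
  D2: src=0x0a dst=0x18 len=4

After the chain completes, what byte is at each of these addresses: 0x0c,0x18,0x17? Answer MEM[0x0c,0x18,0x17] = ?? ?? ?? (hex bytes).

MEM[0x0c,0x18,0x17] = 13 c6 0b

D0: mem[0x07..0x0b] <- [b7 77 9c c3 ab]
D1: mem[0x08..0x0e] <- [9d 14 c6 13 13 0b e8]
D2: mem[0x18..0x1b] <- [c6 13 13 0b]
query mem[0x0c]=0x13, mem[0x18]=0xc6, mem[0x17]=0x0b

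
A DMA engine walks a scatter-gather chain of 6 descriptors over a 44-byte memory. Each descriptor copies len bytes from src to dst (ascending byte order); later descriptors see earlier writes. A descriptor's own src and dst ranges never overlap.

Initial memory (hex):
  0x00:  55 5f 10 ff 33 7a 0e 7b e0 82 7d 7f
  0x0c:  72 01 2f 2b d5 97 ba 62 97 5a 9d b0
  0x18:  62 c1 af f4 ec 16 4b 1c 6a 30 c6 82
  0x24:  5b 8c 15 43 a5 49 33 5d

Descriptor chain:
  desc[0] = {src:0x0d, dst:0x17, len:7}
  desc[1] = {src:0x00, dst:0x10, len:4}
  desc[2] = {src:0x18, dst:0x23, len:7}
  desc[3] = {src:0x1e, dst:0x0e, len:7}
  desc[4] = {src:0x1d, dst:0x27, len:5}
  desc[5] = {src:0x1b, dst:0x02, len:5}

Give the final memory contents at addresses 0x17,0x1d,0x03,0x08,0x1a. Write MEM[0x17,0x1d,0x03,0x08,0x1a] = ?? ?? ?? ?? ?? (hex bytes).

MEM[0x17,0x1d,0x03,0x08,0x1a] = 01 62 ba e0 d5

#0 dst[0x17+7] := {0x01,0x2f,0x2b,0xd5,0x97,0xba,0x62}
#1 dst[0x10+4] := {0x55,0x5f,0x10,0xff}
#2 dst[0x23+7] := {0x2f,0x2b,0xd5,0x97,0xba,0x62,0x4b}
#3 dst[0x0e+7] := {0x4b,0x1c,0x6a,0x30,0xc6,0x2f,0x2b}
#4 dst[0x27+5] := {0x62,0x4b,0x1c,0x6a,0x30}
#5 dst[0x02+5] := {0x97,0xba,0x62,0x4b,0x1c}
query mem[0x17]=0x01, mem[0x1d]=0x62, mem[0x03]=0xba, mem[0x08]=0xe0, mem[0x1a]=0xd5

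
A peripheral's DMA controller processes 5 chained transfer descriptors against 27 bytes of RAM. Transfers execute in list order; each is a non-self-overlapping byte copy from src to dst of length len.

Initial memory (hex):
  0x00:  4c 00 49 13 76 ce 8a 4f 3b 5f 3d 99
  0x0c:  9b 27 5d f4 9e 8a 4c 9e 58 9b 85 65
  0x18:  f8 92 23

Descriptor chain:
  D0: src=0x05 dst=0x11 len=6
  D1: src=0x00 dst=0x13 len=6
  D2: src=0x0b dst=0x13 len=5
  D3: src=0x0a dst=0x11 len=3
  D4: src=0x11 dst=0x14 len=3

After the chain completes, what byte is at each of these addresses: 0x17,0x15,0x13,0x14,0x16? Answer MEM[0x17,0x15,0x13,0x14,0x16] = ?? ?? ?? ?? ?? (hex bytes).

MEM[0x17,0x15,0x13,0x14,0x16] = f4 99 9b 3d 9b

#0 dst[0x11+6] := {0xce,0x8a,0x4f,0x3b,0x5f,0x3d}
#1 dst[0x13+6] := {0x4c,0x00,0x49,0x13,0x76,0xce}
#2 dst[0x13+5] := {0x99,0x9b,0x27,0x5d,0xf4}
#3 dst[0x11+3] := {0x3d,0x99,0x9b}
#4 dst[0x14+3] := {0x3d,0x99,0x9b}
query mem[0x17]=0xf4, mem[0x15]=0x99, mem[0x13]=0x9b, mem[0x14]=0x3d, mem[0x16]=0x9b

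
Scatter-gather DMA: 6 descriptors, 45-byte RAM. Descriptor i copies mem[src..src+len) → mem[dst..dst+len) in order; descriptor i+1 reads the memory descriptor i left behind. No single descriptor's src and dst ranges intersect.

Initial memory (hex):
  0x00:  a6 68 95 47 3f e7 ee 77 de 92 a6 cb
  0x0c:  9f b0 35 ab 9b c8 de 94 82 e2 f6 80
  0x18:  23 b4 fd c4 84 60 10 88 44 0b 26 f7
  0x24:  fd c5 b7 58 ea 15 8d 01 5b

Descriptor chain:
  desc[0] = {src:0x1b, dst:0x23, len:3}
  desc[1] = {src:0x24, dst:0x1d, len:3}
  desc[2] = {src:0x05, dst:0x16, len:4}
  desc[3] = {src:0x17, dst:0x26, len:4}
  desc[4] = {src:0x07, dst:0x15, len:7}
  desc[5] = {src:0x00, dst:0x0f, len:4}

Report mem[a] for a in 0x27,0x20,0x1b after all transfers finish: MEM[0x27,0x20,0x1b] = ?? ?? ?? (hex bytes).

#0 dst[0x23+3] := {0xc4,0x84,0x60}
#1 dst[0x1d+3] := {0x84,0x60,0xb7}
#2 dst[0x16+4] := {0xe7,0xee,0x77,0xde}
#3 dst[0x26+4] := {0xee,0x77,0xde,0xfd}
#4 dst[0x15+7] := {0x77,0xde,0x92,0xa6,0xcb,0x9f,0xb0}
#5 dst[0x0f+4] := {0xa6,0x68,0x95,0x47}
query mem[0x27]=0x77, mem[0x20]=0x44, mem[0x1b]=0xb0

MEM[0x27,0x20,0x1b] = 77 44 b0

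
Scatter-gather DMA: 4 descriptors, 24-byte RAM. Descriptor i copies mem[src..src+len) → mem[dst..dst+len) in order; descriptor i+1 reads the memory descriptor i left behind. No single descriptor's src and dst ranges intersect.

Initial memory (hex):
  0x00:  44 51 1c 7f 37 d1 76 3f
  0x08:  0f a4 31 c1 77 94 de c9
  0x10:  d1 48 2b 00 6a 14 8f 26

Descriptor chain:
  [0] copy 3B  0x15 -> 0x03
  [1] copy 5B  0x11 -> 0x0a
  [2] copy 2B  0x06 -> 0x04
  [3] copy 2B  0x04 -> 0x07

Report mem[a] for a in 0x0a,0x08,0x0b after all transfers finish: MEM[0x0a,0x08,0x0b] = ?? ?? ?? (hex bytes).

D0: mem[0x03..0x05] <- [14 8f 26]
D1: mem[0x0a..0x0e] <- [48 2b 00 6a 14]
D2: mem[0x04..0x05] <- [76 3f]
D3: mem[0x07..0x08] <- [76 3f]
query mem[0x0a]=0x48, mem[0x08]=0x3f, mem[0x0b]=0x2b

MEM[0x0a,0x08,0x0b] = 48 3f 2b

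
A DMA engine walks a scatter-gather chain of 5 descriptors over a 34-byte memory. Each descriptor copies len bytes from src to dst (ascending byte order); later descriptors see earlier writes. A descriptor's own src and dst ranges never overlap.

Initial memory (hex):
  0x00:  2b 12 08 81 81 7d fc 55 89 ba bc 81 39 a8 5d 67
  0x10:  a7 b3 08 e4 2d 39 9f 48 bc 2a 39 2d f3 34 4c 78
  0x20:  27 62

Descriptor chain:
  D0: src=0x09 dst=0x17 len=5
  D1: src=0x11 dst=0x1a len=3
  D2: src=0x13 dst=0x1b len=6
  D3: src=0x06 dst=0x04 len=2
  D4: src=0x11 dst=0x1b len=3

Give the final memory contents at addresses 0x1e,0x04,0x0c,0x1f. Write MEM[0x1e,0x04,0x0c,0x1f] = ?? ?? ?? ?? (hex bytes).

  after D0: wrote 5B at 0x17 = babc8139a8
  after D1: wrote 3B at 0x1a = b308e4
  after D2: wrote 6B at 0x1b = e42d399fbabc
  after D3: wrote 2B at 0x04 = fc55
  after D4: wrote 3B at 0x1b = b308e4
query mem[0x1e]=0x9f, mem[0x04]=0xfc, mem[0x0c]=0x39, mem[0x1f]=0xba

MEM[0x1e,0x04,0x0c,0x1f] = 9f fc 39 ba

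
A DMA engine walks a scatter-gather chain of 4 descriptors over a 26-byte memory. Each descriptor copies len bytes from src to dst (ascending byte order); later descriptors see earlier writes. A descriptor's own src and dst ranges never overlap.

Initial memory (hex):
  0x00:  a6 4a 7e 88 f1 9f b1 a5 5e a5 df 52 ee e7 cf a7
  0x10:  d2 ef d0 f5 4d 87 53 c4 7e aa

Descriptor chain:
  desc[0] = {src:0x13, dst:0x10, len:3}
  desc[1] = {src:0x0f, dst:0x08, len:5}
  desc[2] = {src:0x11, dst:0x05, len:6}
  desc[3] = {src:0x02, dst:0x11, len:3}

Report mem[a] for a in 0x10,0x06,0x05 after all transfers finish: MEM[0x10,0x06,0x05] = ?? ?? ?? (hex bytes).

MEM[0x10,0x06,0x05] = f5 87 4d

D0: mem[0x10..0x12] <- [f5 4d 87]
D1: mem[0x08..0x0c] <- [a7 f5 4d 87 f5]
D2: mem[0x05..0x0a] <- [4d 87 f5 4d 87 53]
D3: mem[0x11..0x13] <- [7e 88 f1]
query mem[0x10]=0xf5, mem[0x06]=0x87, mem[0x05]=0x4d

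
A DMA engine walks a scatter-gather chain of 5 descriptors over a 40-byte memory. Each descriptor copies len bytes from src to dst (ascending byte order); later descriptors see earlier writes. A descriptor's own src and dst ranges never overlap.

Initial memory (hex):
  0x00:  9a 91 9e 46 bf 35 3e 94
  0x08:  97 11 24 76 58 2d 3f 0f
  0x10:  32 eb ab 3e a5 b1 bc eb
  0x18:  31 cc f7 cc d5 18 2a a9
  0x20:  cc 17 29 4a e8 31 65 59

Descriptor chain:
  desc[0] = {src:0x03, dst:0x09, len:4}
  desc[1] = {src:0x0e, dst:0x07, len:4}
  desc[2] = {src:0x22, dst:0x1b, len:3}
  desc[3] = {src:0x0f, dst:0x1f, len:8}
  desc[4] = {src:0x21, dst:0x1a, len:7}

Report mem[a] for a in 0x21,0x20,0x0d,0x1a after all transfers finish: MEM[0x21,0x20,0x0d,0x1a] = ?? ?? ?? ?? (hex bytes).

  after D0: wrote 4B at 0x09 = 46bf353e
  after D1: wrote 4B at 0x07 = 3f0f32eb
  after D2: wrote 3B at 0x1b = 294ae8
  after D3: wrote 8B at 0x1f = 0f32ebab3ea5b1bc
  after D4: wrote 7B at 0x1a = ebab3ea5b1bc59
query mem[0x21]=0xeb, mem[0x20]=0x59, mem[0x0d]=0x2d, mem[0x1a]=0xeb

MEM[0x21,0x20,0x0d,0x1a] = eb 59 2d eb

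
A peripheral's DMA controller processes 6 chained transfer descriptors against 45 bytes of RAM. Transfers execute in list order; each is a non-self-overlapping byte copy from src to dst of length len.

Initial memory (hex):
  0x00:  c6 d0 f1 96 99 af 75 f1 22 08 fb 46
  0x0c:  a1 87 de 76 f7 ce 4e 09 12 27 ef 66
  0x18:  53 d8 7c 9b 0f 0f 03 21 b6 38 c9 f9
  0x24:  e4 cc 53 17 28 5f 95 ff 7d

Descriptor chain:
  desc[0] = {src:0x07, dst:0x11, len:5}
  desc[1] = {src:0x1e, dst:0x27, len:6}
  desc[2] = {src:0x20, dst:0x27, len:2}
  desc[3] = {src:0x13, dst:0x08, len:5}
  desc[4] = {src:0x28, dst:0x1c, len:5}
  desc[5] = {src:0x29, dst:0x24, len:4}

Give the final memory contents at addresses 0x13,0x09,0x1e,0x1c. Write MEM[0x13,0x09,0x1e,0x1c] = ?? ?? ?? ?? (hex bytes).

  after D0: wrote 5B at 0x11 = f12208fb46
  after D1: wrote 6B at 0x27 = 0321b638c9f9
  after D2: wrote 2B at 0x27 = b638
  after D3: wrote 5B at 0x08 = 08fb46ef66
  after D4: wrote 5B at 0x1c = 38b638c9f9
  after D5: wrote 4B at 0x24 = b638c9f9
query mem[0x13]=0x08, mem[0x09]=0xfb, mem[0x1e]=0x38, mem[0x1c]=0x38

MEM[0x13,0x09,0x1e,0x1c] = 08 fb 38 38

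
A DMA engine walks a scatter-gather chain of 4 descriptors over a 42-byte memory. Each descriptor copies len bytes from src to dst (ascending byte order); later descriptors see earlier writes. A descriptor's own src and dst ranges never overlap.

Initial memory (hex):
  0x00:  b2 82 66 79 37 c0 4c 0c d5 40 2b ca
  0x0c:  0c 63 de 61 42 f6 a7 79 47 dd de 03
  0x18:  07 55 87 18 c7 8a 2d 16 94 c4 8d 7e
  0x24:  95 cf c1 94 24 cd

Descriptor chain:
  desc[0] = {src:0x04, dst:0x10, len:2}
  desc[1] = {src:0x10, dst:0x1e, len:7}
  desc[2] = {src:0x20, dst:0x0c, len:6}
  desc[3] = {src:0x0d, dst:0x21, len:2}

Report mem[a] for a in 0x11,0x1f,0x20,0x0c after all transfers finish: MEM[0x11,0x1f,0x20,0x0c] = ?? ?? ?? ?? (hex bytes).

MEM[0x11,0x1f,0x20,0x0c] = cf c0 a7 a7

#0 dst[0x10+2] := {0x37,0xc0}
#1 dst[0x1e+7] := {0x37,0xc0,0xa7,0x79,0x47,0xdd,0xde}
#2 dst[0x0c+6] := {0xa7,0x79,0x47,0xdd,0xde,0xcf}
#3 dst[0x21+2] := {0x79,0x47}
query mem[0x11]=0xcf, mem[0x1f]=0xc0, mem[0x20]=0xa7, mem[0x0c]=0xa7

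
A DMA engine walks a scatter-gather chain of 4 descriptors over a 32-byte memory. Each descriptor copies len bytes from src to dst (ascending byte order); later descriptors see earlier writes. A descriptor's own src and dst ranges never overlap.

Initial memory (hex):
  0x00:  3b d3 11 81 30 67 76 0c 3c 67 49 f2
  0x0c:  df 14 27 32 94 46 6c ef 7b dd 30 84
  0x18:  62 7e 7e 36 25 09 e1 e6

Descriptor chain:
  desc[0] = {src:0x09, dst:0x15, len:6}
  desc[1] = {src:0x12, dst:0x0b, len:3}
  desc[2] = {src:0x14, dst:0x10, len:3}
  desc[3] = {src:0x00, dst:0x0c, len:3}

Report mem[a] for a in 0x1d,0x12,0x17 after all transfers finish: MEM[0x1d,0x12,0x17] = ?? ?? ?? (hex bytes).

#0 dst[0x15+6] := {0x67,0x49,0xf2,0xdf,0x14,0x27}
#1 dst[0x0b+3] := {0x6c,0xef,0x7b}
#2 dst[0x10+3] := {0x7b,0x67,0x49}
#3 dst[0x0c+3] := {0x3b,0xd3,0x11}
query mem[0x1d]=0x09, mem[0x12]=0x49, mem[0x17]=0xf2

MEM[0x1d,0x12,0x17] = 09 49 f2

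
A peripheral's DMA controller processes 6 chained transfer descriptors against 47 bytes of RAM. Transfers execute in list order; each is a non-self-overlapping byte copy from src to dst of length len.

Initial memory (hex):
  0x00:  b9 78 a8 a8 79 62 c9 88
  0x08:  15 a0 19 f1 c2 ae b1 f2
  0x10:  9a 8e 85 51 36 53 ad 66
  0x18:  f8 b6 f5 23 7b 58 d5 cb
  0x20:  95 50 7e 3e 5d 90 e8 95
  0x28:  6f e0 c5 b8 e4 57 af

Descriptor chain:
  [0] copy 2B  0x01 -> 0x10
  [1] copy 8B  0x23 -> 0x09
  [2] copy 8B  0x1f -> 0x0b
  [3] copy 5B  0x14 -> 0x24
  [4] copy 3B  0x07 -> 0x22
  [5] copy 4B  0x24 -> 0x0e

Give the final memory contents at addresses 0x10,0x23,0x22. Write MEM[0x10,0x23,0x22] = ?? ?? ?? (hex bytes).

D0: mem[0x10..0x11] <- [78 a8]
D1: mem[0x09..0x10] <- [3e 5d 90 e8 95 6f e0 c5]
D2: mem[0x0b..0x12] <- [cb 95 50 7e 3e 5d 90 e8]
D3: mem[0x24..0x28] <- [36 53 ad 66 f8]
D4: mem[0x22..0x24] <- [88 15 3e]
D5: mem[0x0e..0x11] <- [3e 53 ad 66]
query mem[0x10]=0xad, mem[0x23]=0x15, mem[0x22]=0x88

MEM[0x10,0x23,0x22] = ad 15 88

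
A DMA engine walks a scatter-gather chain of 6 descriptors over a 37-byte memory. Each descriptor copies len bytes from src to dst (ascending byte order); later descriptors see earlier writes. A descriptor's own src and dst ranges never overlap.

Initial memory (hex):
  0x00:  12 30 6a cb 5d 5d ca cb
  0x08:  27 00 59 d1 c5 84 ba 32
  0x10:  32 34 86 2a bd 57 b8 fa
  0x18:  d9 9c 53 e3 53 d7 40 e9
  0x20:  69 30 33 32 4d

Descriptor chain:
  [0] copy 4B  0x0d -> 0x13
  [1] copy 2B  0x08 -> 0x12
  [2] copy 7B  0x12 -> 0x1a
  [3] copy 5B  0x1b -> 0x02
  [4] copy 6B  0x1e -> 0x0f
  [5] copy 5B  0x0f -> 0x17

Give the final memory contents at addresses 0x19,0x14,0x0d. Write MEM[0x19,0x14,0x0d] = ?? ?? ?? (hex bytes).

  after D0: wrote 4B at 0x13 = 84ba3232
  after D1: wrote 2B at 0x12 = 2700
  after D2: wrote 7B at 0x1a = 2700ba3232fad9
  after D3: wrote 5B at 0x02 = 00ba3232fa
  after D4: wrote 6B at 0x0f = 32fad9303332
  after D5: wrote 5B at 0x17 = 32fad93033
query mem[0x19]=0xd9, mem[0x14]=0x32, mem[0x0d]=0x84

MEM[0x19,0x14,0x0d] = d9 32 84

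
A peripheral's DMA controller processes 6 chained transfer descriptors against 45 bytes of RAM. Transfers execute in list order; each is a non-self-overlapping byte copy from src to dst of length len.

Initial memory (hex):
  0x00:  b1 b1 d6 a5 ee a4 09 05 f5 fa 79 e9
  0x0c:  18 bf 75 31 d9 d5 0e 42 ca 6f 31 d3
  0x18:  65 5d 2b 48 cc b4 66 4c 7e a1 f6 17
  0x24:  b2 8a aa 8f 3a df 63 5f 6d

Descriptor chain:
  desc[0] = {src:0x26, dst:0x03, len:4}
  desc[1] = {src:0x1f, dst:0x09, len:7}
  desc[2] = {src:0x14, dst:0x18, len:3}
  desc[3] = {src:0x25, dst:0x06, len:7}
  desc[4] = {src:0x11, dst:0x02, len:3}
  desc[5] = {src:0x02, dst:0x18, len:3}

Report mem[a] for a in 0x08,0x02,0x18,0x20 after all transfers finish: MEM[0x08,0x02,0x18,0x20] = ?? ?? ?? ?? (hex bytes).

MEM[0x08,0x02,0x18,0x20] = 8f d5 d5 7e

D0: mem[0x03..0x06] <- [aa 8f 3a df]
D1: mem[0x09..0x0f] <- [4c 7e a1 f6 17 b2 8a]
D2: mem[0x18..0x1a] <- [ca 6f 31]
D3: mem[0x06..0x0c] <- [8a aa 8f 3a df 63 5f]
D4: mem[0x02..0x04] <- [d5 0e 42]
D5: mem[0x18..0x1a] <- [d5 0e 42]
query mem[0x08]=0x8f, mem[0x02]=0xd5, mem[0x18]=0xd5, mem[0x20]=0x7e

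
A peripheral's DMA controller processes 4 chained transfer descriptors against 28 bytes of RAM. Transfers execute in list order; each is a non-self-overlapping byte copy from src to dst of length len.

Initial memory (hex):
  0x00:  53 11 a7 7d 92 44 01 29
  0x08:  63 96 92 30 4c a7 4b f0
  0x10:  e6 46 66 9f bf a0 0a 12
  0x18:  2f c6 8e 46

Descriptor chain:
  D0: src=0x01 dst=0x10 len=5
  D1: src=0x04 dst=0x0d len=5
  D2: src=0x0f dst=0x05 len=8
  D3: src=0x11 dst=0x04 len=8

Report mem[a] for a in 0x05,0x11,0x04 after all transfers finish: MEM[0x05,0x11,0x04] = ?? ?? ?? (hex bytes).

D0: mem[0x10..0x14] <- [11 a7 7d 92 44]
D1: mem[0x0d..0x11] <- [92 44 01 29 63]
D2: mem[0x05..0x0c] <- [01 29 63 7d 92 44 a0 0a]
D3: mem[0x04..0x0b] <- [63 7d 92 44 a0 0a 12 2f]
query mem[0x05]=0x7d, mem[0x11]=0x63, mem[0x04]=0x63

MEM[0x05,0x11,0x04] = 7d 63 63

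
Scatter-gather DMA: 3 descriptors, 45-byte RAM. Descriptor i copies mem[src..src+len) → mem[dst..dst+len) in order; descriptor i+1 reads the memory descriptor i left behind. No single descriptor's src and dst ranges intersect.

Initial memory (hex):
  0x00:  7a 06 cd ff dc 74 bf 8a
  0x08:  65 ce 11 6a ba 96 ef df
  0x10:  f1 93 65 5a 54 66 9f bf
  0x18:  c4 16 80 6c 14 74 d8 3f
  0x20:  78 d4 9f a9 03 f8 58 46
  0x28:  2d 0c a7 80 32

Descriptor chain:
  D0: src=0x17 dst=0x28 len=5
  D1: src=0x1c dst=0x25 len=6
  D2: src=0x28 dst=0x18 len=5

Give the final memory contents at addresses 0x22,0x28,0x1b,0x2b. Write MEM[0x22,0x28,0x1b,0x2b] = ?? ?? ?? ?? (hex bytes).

MEM[0x22,0x28,0x1b,0x2b] = 9f 3f 80 80

  after D0: wrote 5B at 0x28 = bfc416806c
  after D1: wrote 6B at 0x25 = 1474d83f78d4
  after D2: wrote 5B at 0x18 = 3f78d4806c
query mem[0x22]=0x9f, mem[0x28]=0x3f, mem[0x1b]=0x80, mem[0x2b]=0x80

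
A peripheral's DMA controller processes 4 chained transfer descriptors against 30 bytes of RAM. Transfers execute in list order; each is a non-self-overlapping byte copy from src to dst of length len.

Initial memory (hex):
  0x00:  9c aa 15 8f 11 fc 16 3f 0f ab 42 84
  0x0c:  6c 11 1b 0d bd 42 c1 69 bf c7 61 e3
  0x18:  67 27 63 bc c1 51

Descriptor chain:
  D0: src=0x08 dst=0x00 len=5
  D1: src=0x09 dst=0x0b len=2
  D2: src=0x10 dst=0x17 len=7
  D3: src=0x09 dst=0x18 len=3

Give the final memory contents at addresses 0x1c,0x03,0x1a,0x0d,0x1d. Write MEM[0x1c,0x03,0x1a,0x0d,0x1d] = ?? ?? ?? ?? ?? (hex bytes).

MEM[0x1c,0x03,0x1a,0x0d,0x1d] = c7 84 ab 11 61

[0] 0x08->0x00 len=5 : 0f ab 42 84 6c
[1] 0x09->0x0b len=2 : ab 42
[2] 0x10->0x17 len=7 : bd 42 c1 69 bf c7 61
[3] 0x09->0x18 len=3 : ab 42 ab
query mem[0x1c]=0xc7, mem[0x03]=0x84, mem[0x1a]=0xab, mem[0x0d]=0x11, mem[0x1d]=0x61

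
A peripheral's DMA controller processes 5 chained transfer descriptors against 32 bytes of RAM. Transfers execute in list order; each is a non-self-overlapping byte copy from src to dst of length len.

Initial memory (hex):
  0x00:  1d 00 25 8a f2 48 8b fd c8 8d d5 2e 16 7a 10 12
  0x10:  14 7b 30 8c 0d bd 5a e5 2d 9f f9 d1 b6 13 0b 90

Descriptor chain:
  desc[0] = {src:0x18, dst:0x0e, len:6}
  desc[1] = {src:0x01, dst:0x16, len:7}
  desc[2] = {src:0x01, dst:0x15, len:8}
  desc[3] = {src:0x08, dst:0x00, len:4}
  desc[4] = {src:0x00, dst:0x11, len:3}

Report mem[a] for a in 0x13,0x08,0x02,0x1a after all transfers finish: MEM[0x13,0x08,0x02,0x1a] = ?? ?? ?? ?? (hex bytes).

MEM[0x13,0x08,0x02,0x1a] = d5 c8 d5 8b

#0 dst[0x0e+6] := {0x2d,0x9f,0xf9,0xd1,0xb6,0x13}
#1 dst[0x16+7] := {0x00,0x25,0x8a,0xf2,0x48,0x8b,0xfd}
#2 dst[0x15+8] := {0x00,0x25,0x8a,0xf2,0x48,0x8b,0xfd,0xc8}
#3 dst[0x00+4] := {0xc8,0x8d,0xd5,0x2e}
#4 dst[0x11+3] := {0xc8,0x8d,0xd5}
query mem[0x13]=0xd5, mem[0x08]=0xc8, mem[0x02]=0xd5, mem[0x1a]=0x8b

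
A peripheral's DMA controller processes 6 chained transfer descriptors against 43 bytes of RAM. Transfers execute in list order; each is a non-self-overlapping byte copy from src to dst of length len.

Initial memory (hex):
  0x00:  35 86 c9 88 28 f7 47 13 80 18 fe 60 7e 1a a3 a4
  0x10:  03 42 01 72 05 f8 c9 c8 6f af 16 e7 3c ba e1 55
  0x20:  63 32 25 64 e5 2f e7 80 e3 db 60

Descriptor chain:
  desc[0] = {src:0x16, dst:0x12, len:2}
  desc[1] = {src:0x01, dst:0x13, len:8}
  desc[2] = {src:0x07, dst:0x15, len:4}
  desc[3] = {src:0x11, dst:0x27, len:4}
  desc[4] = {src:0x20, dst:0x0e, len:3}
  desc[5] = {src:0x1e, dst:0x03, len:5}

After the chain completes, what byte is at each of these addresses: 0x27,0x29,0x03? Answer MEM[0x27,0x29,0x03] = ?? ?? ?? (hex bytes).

D0: mem[0x12..0x13] <- [c9 c8]
D1: mem[0x13..0x1a] <- [86 c9 88 28 f7 47 13 80]
D2: mem[0x15..0x18] <- [13 80 18 fe]
D3: mem[0x27..0x2a] <- [42 c9 86 c9]
D4: mem[0x0e..0x10] <- [63 32 25]
D5: mem[0x03..0x07] <- [e1 55 63 32 25]
query mem[0x27]=0x42, mem[0x29]=0x86, mem[0x03]=0xe1

MEM[0x27,0x29,0x03] = 42 86 e1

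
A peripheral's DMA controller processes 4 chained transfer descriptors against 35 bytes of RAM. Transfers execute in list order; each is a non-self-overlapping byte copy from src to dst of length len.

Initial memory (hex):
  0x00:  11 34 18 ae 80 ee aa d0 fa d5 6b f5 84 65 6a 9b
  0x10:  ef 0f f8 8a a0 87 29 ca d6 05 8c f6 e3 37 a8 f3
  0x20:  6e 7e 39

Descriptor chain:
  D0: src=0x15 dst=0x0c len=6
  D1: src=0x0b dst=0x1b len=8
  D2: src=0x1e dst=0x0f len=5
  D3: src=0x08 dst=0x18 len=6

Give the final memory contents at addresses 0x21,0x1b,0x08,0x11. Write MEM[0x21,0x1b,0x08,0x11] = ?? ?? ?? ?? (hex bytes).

  after D0: wrote 6B at 0x0c = 8729cad6058c
  after D1: wrote 8B at 0x1b = f58729cad6058cf8
  after D2: wrote 5B at 0x0f = cad6058cf8
  after D3: wrote 6B at 0x18 = fad56bf58729
query mem[0x21]=0x8c, mem[0x1b]=0xf5, mem[0x08]=0xfa, mem[0x11]=0x05

MEM[0x21,0x1b,0x08,0x11] = 8c f5 fa 05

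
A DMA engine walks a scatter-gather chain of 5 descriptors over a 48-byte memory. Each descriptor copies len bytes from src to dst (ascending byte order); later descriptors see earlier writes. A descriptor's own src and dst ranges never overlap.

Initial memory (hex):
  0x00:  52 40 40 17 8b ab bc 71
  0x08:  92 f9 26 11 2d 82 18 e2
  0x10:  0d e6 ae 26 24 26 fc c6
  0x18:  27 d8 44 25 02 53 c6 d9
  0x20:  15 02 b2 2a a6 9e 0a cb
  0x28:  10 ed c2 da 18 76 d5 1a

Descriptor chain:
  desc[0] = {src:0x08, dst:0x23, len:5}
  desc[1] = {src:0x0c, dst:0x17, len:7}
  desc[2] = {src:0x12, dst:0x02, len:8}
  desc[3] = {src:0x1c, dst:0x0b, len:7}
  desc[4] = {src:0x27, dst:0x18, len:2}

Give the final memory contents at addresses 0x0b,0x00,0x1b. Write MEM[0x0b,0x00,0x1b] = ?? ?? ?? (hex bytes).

MEM[0x0b,0x00,0x1b] = e6 52 0d

[0] 0x08->0x23 len=5 : 92 f9 26 11 2d
[1] 0x0c->0x17 len=7 : 2d 82 18 e2 0d e6 ae
[2] 0x12->0x02 len=8 : ae 26 24 26 fc 2d 82 18
[3] 0x1c->0x0b len=7 : e6 ae c6 d9 15 02 b2
[4] 0x27->0x18 len=2 : 2d 10
query mem[0x0b]=0xe6, mem[0x00]=0x52, mem[0x1b]=0x0d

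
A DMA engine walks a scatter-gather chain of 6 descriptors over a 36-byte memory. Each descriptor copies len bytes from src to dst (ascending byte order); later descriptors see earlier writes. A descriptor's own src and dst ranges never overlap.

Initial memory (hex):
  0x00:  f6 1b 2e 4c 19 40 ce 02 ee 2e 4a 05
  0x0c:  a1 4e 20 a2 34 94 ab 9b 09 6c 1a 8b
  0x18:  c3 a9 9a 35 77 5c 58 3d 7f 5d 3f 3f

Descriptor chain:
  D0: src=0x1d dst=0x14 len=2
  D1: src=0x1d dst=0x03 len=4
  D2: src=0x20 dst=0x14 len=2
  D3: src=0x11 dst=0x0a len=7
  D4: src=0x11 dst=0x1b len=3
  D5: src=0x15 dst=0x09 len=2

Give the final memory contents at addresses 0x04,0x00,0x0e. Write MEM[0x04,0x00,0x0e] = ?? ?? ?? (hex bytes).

MEM[0x04,0x00,0x0e] = 58 f6 5d

  after D0: wrote 2B at 0x14 = 5c58
  after D1: wrote 4B at 0x03 = 5c583d7f
  after D2: wrote 2B at 0x14 = 7f5d
  after D3: wrote 7B at 0x0a = 94ab9b7f5d1a8b
  after D4: wrote 3B at 0x1b = 94ab9b
  after D5: wrote 2B at 0x09 = 5d1a
query mem[0x04]=0x58, mem[0x00]=0xf6, mem[0x0e]=0x5d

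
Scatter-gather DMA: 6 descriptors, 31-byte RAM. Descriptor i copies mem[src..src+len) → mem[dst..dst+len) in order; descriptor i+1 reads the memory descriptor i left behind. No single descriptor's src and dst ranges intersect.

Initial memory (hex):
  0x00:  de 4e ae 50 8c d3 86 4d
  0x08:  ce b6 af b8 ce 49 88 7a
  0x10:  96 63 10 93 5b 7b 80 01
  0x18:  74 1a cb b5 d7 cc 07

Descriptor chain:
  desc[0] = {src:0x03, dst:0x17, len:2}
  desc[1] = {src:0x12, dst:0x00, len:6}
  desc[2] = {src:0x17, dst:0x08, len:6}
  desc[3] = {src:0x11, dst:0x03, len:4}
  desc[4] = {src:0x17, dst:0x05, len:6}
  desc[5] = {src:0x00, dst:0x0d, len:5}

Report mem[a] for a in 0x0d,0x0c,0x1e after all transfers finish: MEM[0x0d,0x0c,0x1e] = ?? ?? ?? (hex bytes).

#0 dst[0x17+2] := {0x50,0x8c}
#1 dst[0x00+6] := {0x10,0x93,0x5b,0x7b,0x80,0x50}
#2 dst[0x08+6] := {0x50,0x8c,0x1a,0xcb,0xb5,0xd7}
#3 dst[0x03+4] := {0x63,0x10,0x93,0x5b}
#4 dst[0x05+6] := {0x50,0x8c,0x1a,0xcb,0xb5,0xd7}
#5 dst[0x0d+5] := {0x10,0x93,0x5b,0x63,0x10}
query mem[0x0d]=0x10, mem[0x0c]=0xb5, mem[0x1e]=0x07

MEM[0x0d,0x0c,0x1e] = 10 b5 07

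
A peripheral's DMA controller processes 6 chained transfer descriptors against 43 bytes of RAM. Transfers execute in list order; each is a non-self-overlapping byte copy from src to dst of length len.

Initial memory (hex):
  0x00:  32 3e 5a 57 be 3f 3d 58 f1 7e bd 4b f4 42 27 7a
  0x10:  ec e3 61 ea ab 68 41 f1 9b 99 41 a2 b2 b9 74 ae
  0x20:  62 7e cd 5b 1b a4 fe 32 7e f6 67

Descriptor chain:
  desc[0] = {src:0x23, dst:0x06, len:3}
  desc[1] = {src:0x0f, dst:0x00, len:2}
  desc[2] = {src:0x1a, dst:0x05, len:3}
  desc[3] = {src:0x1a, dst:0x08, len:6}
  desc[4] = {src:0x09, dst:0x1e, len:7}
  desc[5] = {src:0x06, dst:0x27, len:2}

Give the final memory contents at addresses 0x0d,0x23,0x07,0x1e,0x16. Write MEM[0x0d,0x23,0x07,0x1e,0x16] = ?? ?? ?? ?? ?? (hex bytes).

MEM[0x0d,0x23,0x07,0x1e,0x16] = ae 27 b2 a2 41

  after D0: wrote 3B at 0x06 = 5b1ba4
  after D1: wrote 2B at 0x00 = 7aec
  after D2: wrote 3B at 0x05 = 41a2b2
  after D3: wrote 6B at 0x08 = 41a2b2b974ae
  after D4: wrote 7B at 0x1e = a2b2b974ae277a
  after D5: wrote 2B at 0x27 = a2b2
query mem[0x0d]=0xae, mem[0x23]=0x27, mem[0x07]=0xb2, mem[0x1e]=0xa2, mem[0x16]=0x41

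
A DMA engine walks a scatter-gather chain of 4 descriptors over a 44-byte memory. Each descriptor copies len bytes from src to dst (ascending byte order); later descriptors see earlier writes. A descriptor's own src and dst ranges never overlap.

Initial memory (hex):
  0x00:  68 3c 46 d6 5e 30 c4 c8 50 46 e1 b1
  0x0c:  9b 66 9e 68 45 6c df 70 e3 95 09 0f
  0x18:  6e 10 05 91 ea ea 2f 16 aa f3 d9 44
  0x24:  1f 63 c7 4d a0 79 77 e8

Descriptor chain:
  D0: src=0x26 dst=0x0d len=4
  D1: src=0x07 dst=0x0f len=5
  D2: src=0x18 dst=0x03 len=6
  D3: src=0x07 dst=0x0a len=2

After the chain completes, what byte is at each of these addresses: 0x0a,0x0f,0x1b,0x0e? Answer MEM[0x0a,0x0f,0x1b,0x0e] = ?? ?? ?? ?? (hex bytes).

MEM[0x0a,0x0f,0x1b,0x0e] = ea c8 91 4d

#0 dst[0x0d+4] := {0xc7,0x4d,0xa0,0x79}
#1 dst[0x0f+5] := {0xc8,0x50,0x46,0xe1,0xb1}
#2 dst[0x03+6] := {0x6e,0x10,0x05,0x91,0xea,0xea}
#3 dst[0x0a+2] := {0xea,0xea}
query mem[0x0a]=0xea, mem[0x0f]=0xc8, mem[0x1b]=0x91, mem[0x0e]=0x4d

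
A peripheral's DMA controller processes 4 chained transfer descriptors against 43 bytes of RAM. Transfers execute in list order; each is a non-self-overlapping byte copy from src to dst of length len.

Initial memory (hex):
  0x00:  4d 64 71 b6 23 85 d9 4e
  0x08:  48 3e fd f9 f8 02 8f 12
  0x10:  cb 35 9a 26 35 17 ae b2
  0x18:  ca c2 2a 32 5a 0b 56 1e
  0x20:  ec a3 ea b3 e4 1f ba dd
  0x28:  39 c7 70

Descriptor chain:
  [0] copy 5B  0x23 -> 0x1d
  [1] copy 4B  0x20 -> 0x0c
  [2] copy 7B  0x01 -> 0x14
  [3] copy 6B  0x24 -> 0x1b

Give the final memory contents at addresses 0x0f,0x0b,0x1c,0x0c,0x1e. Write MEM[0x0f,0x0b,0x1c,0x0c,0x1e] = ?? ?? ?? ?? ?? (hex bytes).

[0] 0x23->0x1d len=5 : b3 e4 1f ba dd
[1] 0x20->0x0c len=4 : ba dd ea b3
[2] 0x01->0x14 len=7 : 64 71 b6 23 85 d9 4e
[3] 0x24->0x1b len=6 : e4 1f ba dd 39 c7
query mem[0x0f]=0xb3, mem[0x0b]=0xf9, mem[0x1c]=0x1f, mem[0x0c]=0xba, mem[0x1e]=0xdd

MEM[0x0f,0x0b,0x1c,0x0c,0x1e] = b3 f9 1f ba dd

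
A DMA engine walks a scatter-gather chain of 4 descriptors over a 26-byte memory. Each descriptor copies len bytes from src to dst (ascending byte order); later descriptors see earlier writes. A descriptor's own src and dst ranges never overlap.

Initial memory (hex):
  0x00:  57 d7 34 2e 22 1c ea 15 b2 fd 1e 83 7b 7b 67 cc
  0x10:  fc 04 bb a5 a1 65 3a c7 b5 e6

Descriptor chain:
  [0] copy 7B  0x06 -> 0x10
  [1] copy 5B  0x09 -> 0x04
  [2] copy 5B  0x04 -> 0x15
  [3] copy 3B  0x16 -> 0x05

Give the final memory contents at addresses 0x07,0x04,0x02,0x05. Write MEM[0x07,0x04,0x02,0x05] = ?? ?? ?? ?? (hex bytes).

MEM[0x07,0x04,0x02,0x05] = 7b fd 34 1e

[0] 0x06->0x10 len=7 : ea 15 b2 fd 1e 83 7b
[1] 0x09->0x04 len=5 : fd 1e 83 7b 7b
[2] 0x04->0x15 len=5 : fd 1e 83 7b 7b
[3] 0x16->0x05 len=3 : 1e 83 7b
query mem[0x07]=0x7b, mem[0x04]=0xfd, mem[0x02]=0x34, mem[0x05]=0x1e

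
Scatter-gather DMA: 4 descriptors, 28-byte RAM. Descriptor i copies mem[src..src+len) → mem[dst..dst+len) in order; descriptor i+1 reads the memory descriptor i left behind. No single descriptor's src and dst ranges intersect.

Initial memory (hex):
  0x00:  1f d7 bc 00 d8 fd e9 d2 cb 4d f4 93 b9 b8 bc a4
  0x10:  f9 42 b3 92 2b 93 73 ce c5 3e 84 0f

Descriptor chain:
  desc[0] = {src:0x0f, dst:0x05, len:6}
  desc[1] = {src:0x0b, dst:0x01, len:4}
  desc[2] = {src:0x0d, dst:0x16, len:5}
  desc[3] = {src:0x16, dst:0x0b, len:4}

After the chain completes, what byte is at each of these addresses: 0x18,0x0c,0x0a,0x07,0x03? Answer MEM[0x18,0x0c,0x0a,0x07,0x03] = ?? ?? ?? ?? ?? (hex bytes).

D0: mem[0x05..0x0a] <- [a4 f9 42 b3 92 2b]
D1: mem[0x01..0x04] <- [93 b9 b8 bc]
D2: mem[0x16..0x1a] <- [b8 bc a4 f9 42]
D3: mem[0x0b..0x0e] <- [b8 bc a4 f9]
query mem[0x18]=0xa4, mem[0x0c]=0xbc, mem[0x0a]=0x2b, mem[0x07]=0x42, mem[0x03]=0xb8

MEM[0x18,0x0c,0x0a,0x07,0x03] = a4 bc 2b 42 b8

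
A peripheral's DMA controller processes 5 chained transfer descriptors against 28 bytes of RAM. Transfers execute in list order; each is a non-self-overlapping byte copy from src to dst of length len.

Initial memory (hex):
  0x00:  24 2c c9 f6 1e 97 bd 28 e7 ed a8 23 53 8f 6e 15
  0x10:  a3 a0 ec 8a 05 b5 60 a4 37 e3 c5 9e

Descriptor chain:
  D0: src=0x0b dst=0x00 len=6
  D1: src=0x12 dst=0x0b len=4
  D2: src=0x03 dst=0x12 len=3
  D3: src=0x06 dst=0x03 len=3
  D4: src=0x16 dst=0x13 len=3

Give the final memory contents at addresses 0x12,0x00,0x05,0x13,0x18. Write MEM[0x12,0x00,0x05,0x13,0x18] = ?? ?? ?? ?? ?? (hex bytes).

[0] 0x0b->0x00 len=6 : 23 53 8f 6e 15 a3
[1] 0x12->0x0b len=4 : ec 8a 05 b5
[2] 0x03->0x12 len=3 : 6e 15 a3
[3] 0x06->0x03 len=3 : bd 28 e7
[4] 0x16->0x13 len=3 : 60 a4 37
query mem[0x12]=0x6e, mem[0x00]=0x23, mem[0x05]=0xe7, mem[0x13]=0x60, mem[0x18]=0x37

MEM[0x12,0x00,0x05,0x13,0x18] = 6e 23 e7 60 37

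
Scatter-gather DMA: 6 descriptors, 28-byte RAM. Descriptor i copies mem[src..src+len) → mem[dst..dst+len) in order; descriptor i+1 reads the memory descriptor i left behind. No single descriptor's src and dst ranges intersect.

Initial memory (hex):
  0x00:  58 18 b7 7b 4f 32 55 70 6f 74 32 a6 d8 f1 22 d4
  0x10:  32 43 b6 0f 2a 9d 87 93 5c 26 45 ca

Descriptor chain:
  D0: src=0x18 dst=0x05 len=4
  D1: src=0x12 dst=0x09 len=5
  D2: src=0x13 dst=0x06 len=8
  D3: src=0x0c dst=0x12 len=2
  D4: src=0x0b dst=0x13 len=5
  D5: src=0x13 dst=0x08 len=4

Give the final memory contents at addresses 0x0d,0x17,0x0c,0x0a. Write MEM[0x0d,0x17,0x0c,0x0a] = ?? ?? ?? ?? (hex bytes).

D0: mem[0x05..0x08] <- [5c 26 45 ca]
D1: mem[0x09..0x0d] <- [b6 0f 2a 9d 87]
D2: mem[0x06..0x0d] <- [0f 2a 9d 87 93 5c 26 45]
D3: mem[0x12..0x13] <- [26 45]
D4: mem[0x13..0x17] <- [5c 26 45 22 d4]
D5: mem[0x08..0x0b] <- [5c 26 45 22]
query mem[0x0d]=0x45, mem[0x17]=0xd4, mem[0x0c]=0x26, mem[0x0a]=0x45

MEM[0x0d,0x17,0x0c,0x0a] = 45 d4 26 45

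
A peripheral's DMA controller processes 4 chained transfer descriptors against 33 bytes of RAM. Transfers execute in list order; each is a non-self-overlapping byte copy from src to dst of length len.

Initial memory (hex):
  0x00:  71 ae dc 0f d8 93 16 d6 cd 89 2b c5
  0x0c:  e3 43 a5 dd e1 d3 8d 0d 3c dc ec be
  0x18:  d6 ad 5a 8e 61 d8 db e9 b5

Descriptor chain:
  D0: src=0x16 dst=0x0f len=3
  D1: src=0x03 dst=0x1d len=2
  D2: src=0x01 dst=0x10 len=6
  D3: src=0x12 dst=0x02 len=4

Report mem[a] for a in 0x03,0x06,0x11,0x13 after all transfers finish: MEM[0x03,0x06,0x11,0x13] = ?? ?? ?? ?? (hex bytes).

[0] 0x16->0x0f len=3 : ec be d6
[1] 0x03->0x1d len=2 : 0f d8
[2] 0x01->0x10 len=6 : ae dc 0f d8 93 16
[3] 0x12->0x02 len=4 : 0f d8 93 16
query mem[0x03]=0xd8, mem[0x06]=0x16, mem[0x11]=0xdc, mem[0x13]=0xd8

MEM[0x03,0x06,0x11,0x13] = d8 16 dc d8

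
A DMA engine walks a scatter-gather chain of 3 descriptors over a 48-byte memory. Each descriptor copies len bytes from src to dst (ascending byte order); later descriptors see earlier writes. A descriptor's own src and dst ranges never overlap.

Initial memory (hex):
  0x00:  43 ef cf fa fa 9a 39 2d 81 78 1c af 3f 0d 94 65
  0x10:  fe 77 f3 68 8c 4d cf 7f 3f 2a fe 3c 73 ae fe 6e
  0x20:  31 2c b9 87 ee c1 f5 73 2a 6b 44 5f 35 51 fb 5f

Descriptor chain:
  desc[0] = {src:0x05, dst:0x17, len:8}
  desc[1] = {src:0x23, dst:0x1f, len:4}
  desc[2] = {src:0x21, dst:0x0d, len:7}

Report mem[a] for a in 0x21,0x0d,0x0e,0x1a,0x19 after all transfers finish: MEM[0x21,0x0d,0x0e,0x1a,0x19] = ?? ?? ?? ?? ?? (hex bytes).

MEM[0x21,0x0d,0x0e,0x1a,0x19] = c1 c1 f5 81 2d

D0: mem[0x17..0x1e] <- [9a 39 2d 81 78 1c af 3f]
D1: mem[0x1f..0x22] <- [87 ee c1 f5]
D2: mem[0x0d..0x13] <- [c1 f5 87 ee c1 f5 73]
query mem[0x21]=0xc1, mem[0x0d]=0xc1, mem[0x0e]=0xf5, mem[0x1a]=0x81, mem[0x19]=0x2d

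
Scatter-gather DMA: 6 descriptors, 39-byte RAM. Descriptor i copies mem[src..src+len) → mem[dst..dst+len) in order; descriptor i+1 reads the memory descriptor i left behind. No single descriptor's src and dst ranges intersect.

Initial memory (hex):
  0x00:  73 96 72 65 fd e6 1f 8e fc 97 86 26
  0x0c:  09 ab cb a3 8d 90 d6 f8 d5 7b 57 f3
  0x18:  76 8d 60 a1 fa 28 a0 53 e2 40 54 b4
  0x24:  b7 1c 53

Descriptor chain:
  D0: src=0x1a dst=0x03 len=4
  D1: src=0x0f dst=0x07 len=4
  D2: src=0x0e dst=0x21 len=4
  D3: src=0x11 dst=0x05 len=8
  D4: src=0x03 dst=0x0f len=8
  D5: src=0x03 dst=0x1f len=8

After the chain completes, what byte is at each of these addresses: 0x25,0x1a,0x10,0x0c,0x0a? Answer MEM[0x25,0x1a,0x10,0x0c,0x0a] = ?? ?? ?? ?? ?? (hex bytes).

D0: mem[0x03..0x06] <- [60 a1 fa 28]
D1: mem[0x07..0x0a] <- [a3 8d 90 d6]
D2: mem[0x21..0x24] <- [cb a3 8d 90]
D3: mem[0x05..0x0c] <- [90 d6 f8 d5 7b 57 f3 76]
D4: mem[0x0f..0x16] <- [60 a1 90 d6 f8 d5 7b 57]
D5: mem[0x1f..0x26] <- [60 a1 90 d6 f8 d5 7b 57]
query mem[0x25]=0x7b, mem[0x1a]=0x60, mem[0x10]=0xa1, mem[0x0c]=0x76, mem[0x0a]=0x57

MEM[0x25,0x1a,0x10,0x0c,0x0a] = 7b 60 a1 76 57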